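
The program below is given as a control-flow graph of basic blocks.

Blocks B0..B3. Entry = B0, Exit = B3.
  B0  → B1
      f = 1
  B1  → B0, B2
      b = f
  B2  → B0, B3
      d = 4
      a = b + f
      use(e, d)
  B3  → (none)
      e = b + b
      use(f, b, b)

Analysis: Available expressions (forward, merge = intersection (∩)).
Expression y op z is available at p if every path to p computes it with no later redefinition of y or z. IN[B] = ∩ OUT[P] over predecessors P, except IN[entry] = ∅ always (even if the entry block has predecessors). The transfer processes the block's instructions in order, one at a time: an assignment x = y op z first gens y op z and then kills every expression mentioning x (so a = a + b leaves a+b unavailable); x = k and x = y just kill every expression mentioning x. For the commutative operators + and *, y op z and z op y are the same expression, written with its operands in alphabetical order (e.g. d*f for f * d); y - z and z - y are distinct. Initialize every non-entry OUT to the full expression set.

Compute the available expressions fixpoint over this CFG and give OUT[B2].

Answer: {b+f}

Working:
Converged values:
  B0:   IN={}   OUT={}
  B1:   IN={}   OUT={}
  B2:   IN={}   OUT={b+f}
  B3:   IN={b+f}   OUT={b+b, b+f}

Merge at B2: IN[B2] = OUT[B1] = {}
Applying B2's transfer function to that IN value gives OUT[B2] (row B2 above).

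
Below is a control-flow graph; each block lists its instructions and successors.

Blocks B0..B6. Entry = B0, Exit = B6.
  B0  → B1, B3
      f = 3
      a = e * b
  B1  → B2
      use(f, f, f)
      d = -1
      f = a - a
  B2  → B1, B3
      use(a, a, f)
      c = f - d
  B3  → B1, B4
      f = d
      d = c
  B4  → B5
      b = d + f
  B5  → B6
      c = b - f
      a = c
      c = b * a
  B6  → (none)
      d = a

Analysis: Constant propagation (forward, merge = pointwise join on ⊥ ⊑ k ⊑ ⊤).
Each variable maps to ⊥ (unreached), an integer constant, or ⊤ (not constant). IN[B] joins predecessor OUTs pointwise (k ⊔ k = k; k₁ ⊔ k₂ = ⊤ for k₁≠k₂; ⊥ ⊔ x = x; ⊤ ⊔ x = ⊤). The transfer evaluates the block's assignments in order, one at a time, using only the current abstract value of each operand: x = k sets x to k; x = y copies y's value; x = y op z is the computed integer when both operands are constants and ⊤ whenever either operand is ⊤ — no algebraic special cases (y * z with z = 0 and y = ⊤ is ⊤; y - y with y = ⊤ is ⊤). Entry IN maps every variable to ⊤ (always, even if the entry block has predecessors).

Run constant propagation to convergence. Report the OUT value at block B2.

Per-block solution:
  B0:   IN=(all ⊤)   OUT={f:3; rest ⊤}
  B1:   IN=(all ⊤)   OUT={d:-1; rest ⊤}
  B2:   IN={d:-1; rest ⊤}   OUT={d:-1; rest ⊤}
  B3:   IN=(all ⊤)   OUT=(all ⊤)
  B4:   IN=(all ⊤)   OUT=(all ⊤)
  B5:   IN=(all ⊤)   OUT=(all ⊤)
  B6:   IN=(all ⊤)   OUT=(all ⊤)

Merge at B2: IN[B2] = OUT[B1] = {a: ⊤, b: ⊤, c: ⊤, d: -1, e: ⊤, f: ⊤}
Applying B2's transfer function to that IN value gives OUT[B2] (row B2 above).

Answer: {a: ⊤, b: ⊤, c: ⊤, d: -1, e: ⊤, f: ⊤}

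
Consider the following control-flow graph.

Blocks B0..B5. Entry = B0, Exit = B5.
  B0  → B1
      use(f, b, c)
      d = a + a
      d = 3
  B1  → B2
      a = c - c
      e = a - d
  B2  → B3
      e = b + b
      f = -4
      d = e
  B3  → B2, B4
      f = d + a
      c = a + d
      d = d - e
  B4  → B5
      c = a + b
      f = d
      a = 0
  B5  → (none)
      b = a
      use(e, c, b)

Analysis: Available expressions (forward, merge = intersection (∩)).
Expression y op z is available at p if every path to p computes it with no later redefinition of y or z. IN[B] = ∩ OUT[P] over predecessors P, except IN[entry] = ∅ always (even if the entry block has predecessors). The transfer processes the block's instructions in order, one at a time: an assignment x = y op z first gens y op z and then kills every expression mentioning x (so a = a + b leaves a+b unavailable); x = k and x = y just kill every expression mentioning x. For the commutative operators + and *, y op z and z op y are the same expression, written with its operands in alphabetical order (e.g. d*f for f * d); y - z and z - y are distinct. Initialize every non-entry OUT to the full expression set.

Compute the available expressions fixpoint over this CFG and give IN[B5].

Per-block solution:
  B0:   IN={}   OUT={a+a}
  B1:   IN={a+a}   OUT={a-d, c-c}
  B2:   IN={}   OUT={b+b}
  B3:   IN={b+b}   OUT={b+b}
  B4:   IN={b+b}   OUT={b+b}
  B5:   IN={b+b}   OUT={}

Merge at B5: IN[B5] = OUT[B4] = {b+b}

Answer: {b+b}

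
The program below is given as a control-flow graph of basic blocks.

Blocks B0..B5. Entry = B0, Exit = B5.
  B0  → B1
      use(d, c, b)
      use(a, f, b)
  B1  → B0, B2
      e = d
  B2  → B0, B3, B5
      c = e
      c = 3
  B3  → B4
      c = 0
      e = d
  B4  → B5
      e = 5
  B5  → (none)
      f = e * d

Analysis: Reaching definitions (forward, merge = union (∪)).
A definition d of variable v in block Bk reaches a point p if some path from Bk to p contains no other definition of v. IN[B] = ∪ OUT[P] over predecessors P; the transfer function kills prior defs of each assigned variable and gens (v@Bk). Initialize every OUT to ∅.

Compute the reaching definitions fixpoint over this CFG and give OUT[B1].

Answer: {c@B2, e@B1}

Working:
Converged values:
  B0:  IN={c@B2, e@B1}  OUT={c@B2, e@B1}
  B1:  IN={c@B2, e@B1}  OUT={c@B2, e@B1}
  B2:  IN={c@B2, e@B1}  OUT={c@B2, e@B1}
  B3:  IN={c@B2, e@B1}  OUT={c@B3, e@B3}
  B4:  IN={c@B3, e@B3}  OUT={c@B3, e@B4}
  B5:  IN={c@B2, c@B3, e@B1, e@B4}  OUT={c@B2, c@B3, e@B1, e@B4, f@B5}

Merge at B1: IN[B1] = OUT[B0] = {c@B2, e@B1}
Applying B1's transfer function to that IN value gives OUT[B1] (row B1 above).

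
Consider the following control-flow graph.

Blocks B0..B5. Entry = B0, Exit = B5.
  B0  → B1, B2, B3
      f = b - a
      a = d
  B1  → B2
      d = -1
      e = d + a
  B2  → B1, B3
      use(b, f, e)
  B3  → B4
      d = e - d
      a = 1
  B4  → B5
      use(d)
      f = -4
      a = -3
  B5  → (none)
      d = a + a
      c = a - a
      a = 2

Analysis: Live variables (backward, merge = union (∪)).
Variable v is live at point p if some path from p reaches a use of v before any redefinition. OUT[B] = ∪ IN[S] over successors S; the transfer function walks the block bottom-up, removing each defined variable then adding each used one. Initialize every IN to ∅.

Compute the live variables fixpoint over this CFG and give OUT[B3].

Per-block solution:
  B0: | IN={a, b, d, e} | OUT={a, b, d, e, f}
  B1: | IN={a, b, f} | OUT={a, b, d, e, f}
  B2: | IN={a, b, d, e, f} | OUT={a, b, d, e, f}
  B3: | IN={d, e} | OUT={d}
  B4: | IN={d} | OUT={a}
  B5: | IN={a} | OUT={}

Merge at B3: OUT[B3] = IN[B4] = {d}

Answer: {d}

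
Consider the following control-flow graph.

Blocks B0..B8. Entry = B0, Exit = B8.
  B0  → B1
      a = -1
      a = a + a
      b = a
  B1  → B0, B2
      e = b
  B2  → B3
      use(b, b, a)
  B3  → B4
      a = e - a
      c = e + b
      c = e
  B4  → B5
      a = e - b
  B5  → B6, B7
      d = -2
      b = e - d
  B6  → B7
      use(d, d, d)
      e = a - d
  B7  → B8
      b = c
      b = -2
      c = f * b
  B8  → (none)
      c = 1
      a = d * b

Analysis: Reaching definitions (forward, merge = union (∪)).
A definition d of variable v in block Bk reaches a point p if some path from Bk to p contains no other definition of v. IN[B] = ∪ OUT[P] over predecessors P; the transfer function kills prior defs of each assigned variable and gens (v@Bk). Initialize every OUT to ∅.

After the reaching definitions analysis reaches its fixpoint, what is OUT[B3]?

Answer: {a@B3, b@B0, c@B3, e@B1}

Derivation:
Per-block solution:
  B0:  IN={a@B0, b@B0, e@B1}  OUT={a@B0, b@B0, e@B1}
  B1:  IN={a@B0, b@B0, e@B1}  OUT={a@B0, b@B0, e@B1}
  B2:  IN={a@B0, b@B0, e@B1}  OUT={a@B0, b@B0, e@B1}
  B3:  IN={a@B0, b@B0, e@B1}  OUT={a@B3, b@B0, c@B3, e@B1}
  B4:  IN={a@B3, b@B0, c@B3, e@B1}  OUT={a@B4, b@B0, c@B3, e@B1}
  B5:  IN={a@B4, b@B0, c@B3, e@B1}  OUT={a@B4, b@B5, c@B3, d@B5, e@B1}
  B6:  IN={a@B4, b@B5, c@B3, d@B5, e@B1}  OUT={a@B4, b@B5, c@B3, d@B5, e@B6}
  B7:  IN={a@B4, b@B5, c@B3, d@B5, e@B1, e@B6}  OUT={a@B4, b@B7, c@B7, d@B5, e@B1, e@B6}
  B8:  IN={a@B4, b@B7, c@B7, d@B5, e@B1, e@B6}  OUT={a@B8, b@B7, c@B8, d@B5, e@B1, e@B6}

Merge at B3: IN[B3] = OUT[B2] = {a@B0, b@B0, e@B1}
Applying B3's transfer function to that IN value gives OUT[B3] (row B3 above).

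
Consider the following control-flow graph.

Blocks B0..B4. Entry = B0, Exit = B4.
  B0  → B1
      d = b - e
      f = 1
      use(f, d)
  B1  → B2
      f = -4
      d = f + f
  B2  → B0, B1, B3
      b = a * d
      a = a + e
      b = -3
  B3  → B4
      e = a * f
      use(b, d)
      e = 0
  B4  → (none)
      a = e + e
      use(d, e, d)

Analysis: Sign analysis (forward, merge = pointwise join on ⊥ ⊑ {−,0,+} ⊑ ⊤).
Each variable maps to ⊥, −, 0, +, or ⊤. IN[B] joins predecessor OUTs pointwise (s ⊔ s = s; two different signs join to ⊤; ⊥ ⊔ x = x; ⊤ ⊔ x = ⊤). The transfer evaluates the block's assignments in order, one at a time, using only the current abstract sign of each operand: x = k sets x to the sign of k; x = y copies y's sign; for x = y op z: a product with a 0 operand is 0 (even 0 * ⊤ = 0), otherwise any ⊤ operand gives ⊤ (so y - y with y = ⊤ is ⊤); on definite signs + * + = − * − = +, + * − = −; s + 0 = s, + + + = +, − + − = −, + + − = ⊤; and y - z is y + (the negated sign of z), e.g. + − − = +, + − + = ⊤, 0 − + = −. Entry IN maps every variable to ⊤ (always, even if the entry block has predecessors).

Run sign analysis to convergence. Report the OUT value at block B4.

Per-block solution:
  B0:   IN=(all ⊤)   OUT={f:+; rest ⊤}
  B1:   IN=(all ⊤)   OUT={d:-, f:-; rest ⊤}
  B2:   IN={d:-, f:-; rest ⊤}   OUT={b:-, d:-, f:-; rest ⊤}
  B3:   IN={b:-, d:-, f:-; rest ⊤}   OUT={b:-, d:-, e:0, f:-; rest ⊤}
  B4:   IN={b:-, d:-, e:0, f:-; rest ⊤}   OUT={a:0, b:-, d:-, e:0, f:-; rest ⊤}

Merge at B4: IN[B4] = OUT[B3] = {a: ⊤, b: -, c: ⊤, d: -, e: 0, f: -}
Applying B4's transfer function to that IN value gives OUT[B4] (row B4 above).

Answer: {a: 0, b: -, c: ⊤, d: -, e: 0, f: -}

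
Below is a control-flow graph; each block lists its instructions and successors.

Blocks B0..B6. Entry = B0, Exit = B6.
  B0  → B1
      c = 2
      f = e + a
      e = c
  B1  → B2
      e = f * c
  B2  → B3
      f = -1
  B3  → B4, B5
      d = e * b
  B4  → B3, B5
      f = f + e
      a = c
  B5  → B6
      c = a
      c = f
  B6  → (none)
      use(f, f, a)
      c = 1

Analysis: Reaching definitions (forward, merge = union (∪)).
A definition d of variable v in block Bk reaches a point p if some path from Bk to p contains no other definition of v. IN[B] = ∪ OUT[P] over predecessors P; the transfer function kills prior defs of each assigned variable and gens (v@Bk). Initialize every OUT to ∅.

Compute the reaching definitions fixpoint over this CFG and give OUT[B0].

Answer: {c@B0, e@B0, f@B0}

Trace:
Per-block solution:
  B0:   IN={}   OUT={c@B0, e@B0, f@B0}
  B1:   IN={c@B0, e@B0, f@B0}   OUT={c@B0, e@B1, f@B0}
  B2:   IN={c@B0, e@B1, f@B0}   OUT={c@B0, e@B1, f@B2}
  B3:   IN={a@B4, c@B0, d@B3, e@B1, f@B2, f@B4}   OUT={a@B4, c@B0, d@B3, e@B1, f@B2, f@B4}
  B4:   IN={a@B4, c@B0, d@B3, e@B1, f@B2, f@B4}   OUT={a@B4, c@B0, d@B3, e@B1, f@B4}
  B5:   IN={a@B4, c@B0, d@B3, e@B1, f@B2, f@B4}   OUT={a@B4, c@B5, d@B3, e@B1, f@B2, f@B4}
  B6:   IN={a@B4, c@B5, d@B3, e@B1, f@B2, f@B4}   OUT={a@B4, c@B6, d@B3, e@B1, f@B2, f@B4}

B0 is the boundary node: IN[B0] = {}
Applying B0's transfer function to that IN value gives OUT[B0] (row B0 above).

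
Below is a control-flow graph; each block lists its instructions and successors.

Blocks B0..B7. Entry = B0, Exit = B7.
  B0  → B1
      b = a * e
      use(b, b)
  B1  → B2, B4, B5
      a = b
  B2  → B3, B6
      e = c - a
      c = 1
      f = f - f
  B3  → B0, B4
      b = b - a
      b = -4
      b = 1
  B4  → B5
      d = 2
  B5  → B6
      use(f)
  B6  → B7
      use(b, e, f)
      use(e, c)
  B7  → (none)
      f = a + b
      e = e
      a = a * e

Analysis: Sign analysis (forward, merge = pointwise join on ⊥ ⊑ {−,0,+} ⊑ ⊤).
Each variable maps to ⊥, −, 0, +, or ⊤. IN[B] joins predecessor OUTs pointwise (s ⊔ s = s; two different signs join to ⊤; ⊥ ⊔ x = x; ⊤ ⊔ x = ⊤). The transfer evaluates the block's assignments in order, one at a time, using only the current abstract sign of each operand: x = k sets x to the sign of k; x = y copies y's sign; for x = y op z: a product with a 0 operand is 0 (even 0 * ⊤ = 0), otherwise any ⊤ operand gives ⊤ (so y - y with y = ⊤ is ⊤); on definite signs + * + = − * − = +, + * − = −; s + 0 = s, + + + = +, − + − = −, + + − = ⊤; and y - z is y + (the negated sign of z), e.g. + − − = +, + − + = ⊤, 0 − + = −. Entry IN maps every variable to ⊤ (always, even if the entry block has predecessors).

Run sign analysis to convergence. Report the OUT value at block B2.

Answer: {a: ⊤, b: ⊤, c: +, d: ⊤, e: ⊤, f: ⊤}

Derivation:
Converged values:
  B0:   IN=(all ⊤)   OUT=(all ⊤)
  B1:   IN=(all ⊤)   OUT=(all ⊤)
  B2:   IN=(all ⊤)   OUT={c:+; rest ⊤}
  B3:   IN={c:+; rest ⊤}   OUT={b:+, c:+; rest ⊤}
  B4:   IN=(all ⊤)   OUT={d:+; rest ⊤}
  B5:   IN=(all ⊤)   OUT=(all ⊤)
  B6:   IN=(all ⊤)   OUT=(all ⊤)
  B7:   IN=(all ⊤)   OUT=(all ⊤)

Merge at B2: IN[B2] = OUT[B1] = {a: ⊤, b: ⊤, c: ⊤, d: ⊤, e: ⊤, f: ⊤}
Applying B2's transfer function to that IN value gives OUT[B2] (row B2 above).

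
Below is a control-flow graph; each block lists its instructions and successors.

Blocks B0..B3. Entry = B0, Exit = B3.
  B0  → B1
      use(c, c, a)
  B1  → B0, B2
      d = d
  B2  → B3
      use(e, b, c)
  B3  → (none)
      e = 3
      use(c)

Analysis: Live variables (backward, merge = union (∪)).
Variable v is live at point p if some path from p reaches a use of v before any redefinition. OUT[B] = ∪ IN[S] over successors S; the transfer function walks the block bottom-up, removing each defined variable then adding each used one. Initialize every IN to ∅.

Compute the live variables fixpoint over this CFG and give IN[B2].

Answer: {b, c, e}

Derivation:
Per-block solution:
  B0: | IN={a, b, c, d, e} | OUT={a, b, c, d, e}
  B1: | IN={a, b, c, d, e} | OUT={a, b, c, d, e}
  B2: | IN={b, c, e} | OUT={c}
  B3: | IN={c} | OUT={}

Merge at B2: OUT[B2] = IN[B3] = {c}
Applying B2's transfer function to that OUT value gives IN[B2] (row B2 above).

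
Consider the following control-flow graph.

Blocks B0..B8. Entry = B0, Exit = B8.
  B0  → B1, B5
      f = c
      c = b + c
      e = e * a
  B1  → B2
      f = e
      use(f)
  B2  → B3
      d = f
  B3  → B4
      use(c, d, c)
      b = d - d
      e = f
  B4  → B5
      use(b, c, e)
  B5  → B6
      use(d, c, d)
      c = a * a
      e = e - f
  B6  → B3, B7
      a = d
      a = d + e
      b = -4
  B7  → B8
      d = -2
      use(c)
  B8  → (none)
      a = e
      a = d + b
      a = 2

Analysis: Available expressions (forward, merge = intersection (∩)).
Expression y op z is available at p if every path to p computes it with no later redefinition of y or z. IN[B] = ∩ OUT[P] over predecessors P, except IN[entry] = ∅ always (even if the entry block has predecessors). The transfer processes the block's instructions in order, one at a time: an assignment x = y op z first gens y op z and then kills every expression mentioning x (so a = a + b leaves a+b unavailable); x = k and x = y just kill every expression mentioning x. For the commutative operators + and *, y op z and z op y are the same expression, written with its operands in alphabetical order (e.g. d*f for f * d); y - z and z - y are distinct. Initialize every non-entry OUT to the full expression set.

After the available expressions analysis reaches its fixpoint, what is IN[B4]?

Answer: {d-d}

Trace:
Per-block solution:
  B0:   IN={}   OUT={}
  B1:   IN={}   OUT={}
  B2:   IN={}   OUT={}
  B3:   IN={}   OUT={d-d}
  B4:   IN={d-d}   OUT={d-d}
  B5:   IN={}   OUT={a*a}
  B6:   IN={a*a}   OUT={d+e}
  B7:   IN={d+e}   OUT={}
  B8:   IN={}   OUT={b+d}

Merge at B4: IN[B4] = OUT[B3] = {d-d}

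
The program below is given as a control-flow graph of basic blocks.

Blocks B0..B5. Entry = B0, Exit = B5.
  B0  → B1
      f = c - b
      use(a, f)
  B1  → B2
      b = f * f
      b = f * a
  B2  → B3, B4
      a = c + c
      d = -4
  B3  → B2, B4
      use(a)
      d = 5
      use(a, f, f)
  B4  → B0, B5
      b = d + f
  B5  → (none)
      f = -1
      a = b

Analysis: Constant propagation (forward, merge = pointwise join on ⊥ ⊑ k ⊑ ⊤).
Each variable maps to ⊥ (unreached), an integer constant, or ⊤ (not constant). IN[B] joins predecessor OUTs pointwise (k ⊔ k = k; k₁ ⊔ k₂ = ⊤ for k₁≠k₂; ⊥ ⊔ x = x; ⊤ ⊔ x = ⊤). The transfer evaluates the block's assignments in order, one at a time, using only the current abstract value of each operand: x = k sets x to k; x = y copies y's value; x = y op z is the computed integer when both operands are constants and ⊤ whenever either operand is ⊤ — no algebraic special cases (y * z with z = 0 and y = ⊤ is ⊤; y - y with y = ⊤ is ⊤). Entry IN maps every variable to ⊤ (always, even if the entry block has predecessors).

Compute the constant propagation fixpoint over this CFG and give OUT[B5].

Fixpoint table:
  B0:   IN=(all ⊤)   OUT=(all ⊤)
  B1:   IN=(all ⊤)   OUT=(all ⊤)
  B2:   IN=(all ⊤)   OUT={d:-4; rest ⊤}
  B3:   IN={d:-4; rest ⊤}   OUT={d:5; rest ⊤}
  B4:   IN=(all ⊤)   OUT=(all ⊤)
  B5:   IN=(all ⊤)   OUT={f:-1; rest ⊤}

Merge at B5: IN[B5] = OUT[B4] = {a: ⊤, b: ⊤, c: ⊤, d: ⊤, e: ⊤, f: ⊤}
Applying B5's transfer function to that IN value gives OUT[B5] (row B5 above).

Answer: {a: ⊤, b: ⊤, c: ⊤, d: ⊤, e: ⊤, f: -1}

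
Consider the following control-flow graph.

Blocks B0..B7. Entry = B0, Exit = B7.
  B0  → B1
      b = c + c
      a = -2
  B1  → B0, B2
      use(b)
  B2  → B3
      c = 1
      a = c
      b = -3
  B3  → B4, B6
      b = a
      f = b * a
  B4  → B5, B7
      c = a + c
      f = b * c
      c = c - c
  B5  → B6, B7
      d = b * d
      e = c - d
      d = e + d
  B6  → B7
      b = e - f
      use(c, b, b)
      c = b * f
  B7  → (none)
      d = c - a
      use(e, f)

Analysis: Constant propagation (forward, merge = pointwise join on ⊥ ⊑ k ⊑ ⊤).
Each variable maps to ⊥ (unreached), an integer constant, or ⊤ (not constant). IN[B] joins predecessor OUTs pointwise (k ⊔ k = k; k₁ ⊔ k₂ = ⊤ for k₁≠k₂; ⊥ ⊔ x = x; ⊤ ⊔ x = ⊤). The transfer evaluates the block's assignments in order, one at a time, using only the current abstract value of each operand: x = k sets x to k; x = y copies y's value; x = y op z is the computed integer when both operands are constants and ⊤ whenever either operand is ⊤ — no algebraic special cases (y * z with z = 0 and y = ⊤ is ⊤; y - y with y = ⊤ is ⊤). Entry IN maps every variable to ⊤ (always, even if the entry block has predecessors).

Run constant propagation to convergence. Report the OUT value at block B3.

Answer: {a: 1, b: 1, c: 1, d: ⊤, e: ⊤, f: 1}

Working:
Per-block solution:
  B0:   IN=(all ⊤)   OUT={a:-2; rest ⊤}
  B1:   IN={a:-2; rest ⊤}   OUT={a:-2; rest ⊤}
  B2:   IN={a:-2; rest ⊤}   OUT={a:1, b:-3, c:1; rest ⊤}
  B3:   IN={a:1, b:-3, c:1; rest ⊤}   OUT={a:1, b:1, c:1, f:1; rest ⊤}
  B4:   IN={a:1, b:1, c:1, f:1; rest ⊤}   OUT={a:1, b:1, c:0, f:2; rest ⊤}
  B5:   IN={a:1, b:1, c:0, f:2; rest ⊤}   OUT={a:1, b:1, c:0, f:2; rest ⊤}
  B6:   IN={a:1, b:1; rest ⊤}   OUT={a:1; rest ⊤}
  B7:   IN={a:1; rest ⊤}   OUT={a:1; rest ⊤}

Merge at B3: IN[B3] = OUT[B2] = {a: 1, b: -3, c: 1, d: ⊤, e: ⊤, f: ⊤}
Applying B3's transfer function to that IN value gives OUT[B3] (row B3 above).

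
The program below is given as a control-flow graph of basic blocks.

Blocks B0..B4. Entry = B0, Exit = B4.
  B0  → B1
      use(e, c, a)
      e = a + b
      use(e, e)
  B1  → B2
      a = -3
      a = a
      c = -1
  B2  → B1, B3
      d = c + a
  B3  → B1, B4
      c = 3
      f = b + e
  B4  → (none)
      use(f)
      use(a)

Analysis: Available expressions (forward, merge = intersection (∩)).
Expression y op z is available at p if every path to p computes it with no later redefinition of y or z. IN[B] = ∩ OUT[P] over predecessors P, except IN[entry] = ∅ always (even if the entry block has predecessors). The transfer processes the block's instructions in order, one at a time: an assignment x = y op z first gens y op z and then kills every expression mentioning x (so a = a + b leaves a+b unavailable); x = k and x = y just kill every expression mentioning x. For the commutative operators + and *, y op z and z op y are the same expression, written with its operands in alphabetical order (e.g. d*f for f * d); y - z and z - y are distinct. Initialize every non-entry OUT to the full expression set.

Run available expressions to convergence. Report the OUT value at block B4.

Fixpoint table:
  B0: | IN={} | OUT={a+b}
  B1: | IN={} | OUT={}
  B2: | IN={} | OUT={a+c}
  B3: | IN={a+c} | OUT={b+e}
  B4: | IN={b+e} | OUT={b+e}

Merge at B4: IN[B4] = OUT[B3] = {b+e}
Applying B4's transfer function to that IN value gives OUT[B4] (row B4 above).

Answer: {b+e}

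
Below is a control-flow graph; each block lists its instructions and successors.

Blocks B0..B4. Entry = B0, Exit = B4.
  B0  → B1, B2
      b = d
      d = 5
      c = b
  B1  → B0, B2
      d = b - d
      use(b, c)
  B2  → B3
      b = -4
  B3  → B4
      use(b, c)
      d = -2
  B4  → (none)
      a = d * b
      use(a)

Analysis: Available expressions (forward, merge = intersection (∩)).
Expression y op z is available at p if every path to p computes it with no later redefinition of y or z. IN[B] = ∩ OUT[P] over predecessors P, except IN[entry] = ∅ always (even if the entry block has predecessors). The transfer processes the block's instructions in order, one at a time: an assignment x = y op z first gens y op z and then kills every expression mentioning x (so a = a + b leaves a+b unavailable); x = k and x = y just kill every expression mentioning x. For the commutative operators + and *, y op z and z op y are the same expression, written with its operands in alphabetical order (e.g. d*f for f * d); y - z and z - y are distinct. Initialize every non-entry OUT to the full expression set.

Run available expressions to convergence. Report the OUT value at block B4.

Answer: {b*d}

Trace:
Per-block solution:
  B0:   IN={}   OUT={}
  B1:   IN={}   OUT={}
  B2:   IN={}   OUT={}
  B3:   IN={}   OUT={}
  B4:   IN={}   OUT={b*d}

Merge at B4: IN[B4] = OUT[B3] = {}
Applying B4's transfer function to that IN value gives OUT[B4] (row B4 above).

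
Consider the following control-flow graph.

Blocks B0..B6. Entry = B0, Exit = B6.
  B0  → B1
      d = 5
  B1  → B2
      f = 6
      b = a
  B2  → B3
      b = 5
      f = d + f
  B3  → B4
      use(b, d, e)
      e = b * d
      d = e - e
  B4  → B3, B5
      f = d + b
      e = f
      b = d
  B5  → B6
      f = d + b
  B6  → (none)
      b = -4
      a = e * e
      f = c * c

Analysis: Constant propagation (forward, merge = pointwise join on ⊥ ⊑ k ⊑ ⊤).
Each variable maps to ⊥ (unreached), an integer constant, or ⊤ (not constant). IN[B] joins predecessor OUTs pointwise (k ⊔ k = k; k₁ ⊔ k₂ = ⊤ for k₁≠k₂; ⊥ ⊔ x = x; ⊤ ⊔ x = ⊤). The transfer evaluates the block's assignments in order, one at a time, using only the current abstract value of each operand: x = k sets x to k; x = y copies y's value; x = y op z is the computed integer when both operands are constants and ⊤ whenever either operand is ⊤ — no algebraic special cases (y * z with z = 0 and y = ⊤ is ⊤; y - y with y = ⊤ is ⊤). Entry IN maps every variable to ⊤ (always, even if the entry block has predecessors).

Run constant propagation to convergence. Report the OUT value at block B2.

Answer: {a: ⊤, b: 5, c: ⊤, d: 5, e: ⊤, f: 11}

Trace:
Fixpoint table:
  B0:   IN=(all ⊤)   OUT={d:5; rest ⊤}
  B1:   IN={d:5; rest ⊤}   OUT={d:5, f:6; rest ⊤}
  B2:   IN={d:5, f:6; rest ⊤}   OUT={b:5, d:5, f:11; rest ⊤}
  B3:   IN=(all ⊤)   OUT=(all ⊤)
  B4:   IN=(all ⊤)   OUT=(all ⊤)
  B5:   IN=(all ⊤)   OUT=(all ⊤)
  B6:   IN=(all ⊤)   OUT={b:-4; rest ⊤}

Merge at B2: IN[B2] = OUT[B1] = {a: ⊤, b: ⊤, c: ⊤, d: 5, e: ⊤, f: 6}
Applying B2's transfer function to that IN value gives OUT[B2] (row B2 above).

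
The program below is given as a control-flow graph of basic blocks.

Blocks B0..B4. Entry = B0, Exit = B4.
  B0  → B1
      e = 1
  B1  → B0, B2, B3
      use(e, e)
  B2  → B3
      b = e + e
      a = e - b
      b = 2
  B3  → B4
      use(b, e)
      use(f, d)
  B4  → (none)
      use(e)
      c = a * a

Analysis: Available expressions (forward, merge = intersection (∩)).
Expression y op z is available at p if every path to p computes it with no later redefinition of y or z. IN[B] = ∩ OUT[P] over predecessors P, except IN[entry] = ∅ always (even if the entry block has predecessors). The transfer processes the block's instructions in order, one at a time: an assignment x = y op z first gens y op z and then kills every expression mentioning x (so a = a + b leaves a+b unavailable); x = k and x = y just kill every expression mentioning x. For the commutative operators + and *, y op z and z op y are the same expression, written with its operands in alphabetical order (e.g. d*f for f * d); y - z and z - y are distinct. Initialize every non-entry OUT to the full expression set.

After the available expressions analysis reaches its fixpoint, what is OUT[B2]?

Per-block solution:
  B0:  IN={}  OUT={}
  B1:  IN={}  OUT={}
  B2:  IN={}  OUT={e+e}
  B3:  IN={}  OUT={}
  B4:  IN={}  OUT={a*a}

Merge at B2: IN[B2] = OUT[B1] = {}
Applying B2's transfer function to that IN value gives OUT[B2] (row B2 above).

Answer: {e+e}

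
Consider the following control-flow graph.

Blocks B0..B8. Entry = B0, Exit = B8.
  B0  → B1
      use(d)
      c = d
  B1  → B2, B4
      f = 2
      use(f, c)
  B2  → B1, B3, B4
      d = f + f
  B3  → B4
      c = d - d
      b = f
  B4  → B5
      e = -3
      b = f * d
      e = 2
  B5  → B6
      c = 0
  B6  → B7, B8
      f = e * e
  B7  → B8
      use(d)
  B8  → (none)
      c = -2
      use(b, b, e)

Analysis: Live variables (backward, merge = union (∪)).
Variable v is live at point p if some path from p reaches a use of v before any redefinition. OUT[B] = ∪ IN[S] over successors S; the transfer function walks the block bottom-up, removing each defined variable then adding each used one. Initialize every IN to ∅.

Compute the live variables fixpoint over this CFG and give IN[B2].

Answer: {c, f}

Working:
Fixpoint table:
  B0: | IN={d} | OUT={c, d}
  B1: | IN={c, d} | OUT={c, d, f}
  B2: | IN={c, f} | OUT={c, d, f}
  B3: | IN={d, f} | OUT={d, f}
  B4: | IN={d, f} | OUT={b, d, e}
  B5: | IN={b, d, e} | OUT={b, d, e}
  B6: | IN={b, d, e} | OUT={b, d, e}
  B7: | IN={b, d, e} | OUT={b, e}
  B8: | IN={b, e} | OUT={}

Merge at B2: OUT[B2] = IN[B1] ⊔ IN[B3] ⊔ IN[B4] = {c, d, f}
Applying B2's transfer function to that OUT value gives IN[B2] (row B2 above).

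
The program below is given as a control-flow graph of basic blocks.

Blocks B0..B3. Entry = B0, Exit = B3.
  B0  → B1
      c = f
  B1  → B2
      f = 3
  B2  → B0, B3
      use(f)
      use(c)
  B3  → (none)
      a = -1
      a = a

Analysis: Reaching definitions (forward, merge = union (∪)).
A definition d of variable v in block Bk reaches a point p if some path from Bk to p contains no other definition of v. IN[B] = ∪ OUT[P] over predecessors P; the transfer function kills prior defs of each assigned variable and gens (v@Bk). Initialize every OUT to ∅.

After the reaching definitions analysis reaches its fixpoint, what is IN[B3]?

Converged values:
  B0:   IN={c@B0, f@B1}   OUT={c@B0, f@B1}
  B1:   IN={c@B0, f@B1}   OUT={c@B0, f@B1}
  B2:   IN={c@B0, f@B1}   OUT={c@B0, f@B1}
  B3:   IN={c@B0, f@B1}   OUT={a@B3, c@B0, f@B1}

Merge at B3: IN[B3] = OUT[B2] = {c@B0, f@B1}

Answer: {c@B0, f@B1}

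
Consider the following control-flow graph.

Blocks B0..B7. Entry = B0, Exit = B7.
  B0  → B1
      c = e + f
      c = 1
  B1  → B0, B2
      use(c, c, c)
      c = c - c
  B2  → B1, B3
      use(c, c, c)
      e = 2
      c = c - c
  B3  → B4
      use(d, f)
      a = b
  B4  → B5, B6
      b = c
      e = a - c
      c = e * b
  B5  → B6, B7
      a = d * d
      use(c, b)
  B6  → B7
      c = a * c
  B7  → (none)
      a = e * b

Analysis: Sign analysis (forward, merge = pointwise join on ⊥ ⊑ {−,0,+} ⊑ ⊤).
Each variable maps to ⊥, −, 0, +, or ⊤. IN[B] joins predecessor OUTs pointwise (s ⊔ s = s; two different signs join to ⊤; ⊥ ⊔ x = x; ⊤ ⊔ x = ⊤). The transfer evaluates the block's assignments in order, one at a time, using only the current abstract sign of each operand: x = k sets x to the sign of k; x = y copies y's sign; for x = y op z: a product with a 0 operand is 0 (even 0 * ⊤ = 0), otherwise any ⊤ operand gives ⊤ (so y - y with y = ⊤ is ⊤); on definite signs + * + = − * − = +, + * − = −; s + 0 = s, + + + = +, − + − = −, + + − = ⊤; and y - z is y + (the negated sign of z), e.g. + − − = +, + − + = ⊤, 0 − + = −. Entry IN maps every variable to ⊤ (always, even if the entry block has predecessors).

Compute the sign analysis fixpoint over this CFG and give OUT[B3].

Answer: {a: ⊤, b: ⊤, c: ⊤, d: ⊤, e: +, f: ⊤}

Working:
Fixpoint table:
  B0:   IN=(all ⊤)   OUT={c:+; rest ⊤}
  B1:   IN=(all ⊤)   OUT=(all ⊤)
  B2:   IN=(all ⊤)   OUT={e:+; rest ⊤}
  B3:   IN={e:+; rest ⊤}   OUT={e:+; rest ⊤}
  B4:   IN={e:+; rest ⊤}   OUT=(all ⊤)
  B5:   IN=(all ⊤)   OUT=(all ⊤)
  B6:   IN=(all ⊤)   OUT=(all ⊤)
  B7:   IN=(all ⊤)   OUT=(all ⊤)

Merge at B3: IN[B3] = OUT[B2] = {a: ⊤, b: ⊤, c: ⊤, d: ⊤, e: +, f: ⊤}
Applying B3's transfer function to that IN value gives OUT[B3] (row B3 above).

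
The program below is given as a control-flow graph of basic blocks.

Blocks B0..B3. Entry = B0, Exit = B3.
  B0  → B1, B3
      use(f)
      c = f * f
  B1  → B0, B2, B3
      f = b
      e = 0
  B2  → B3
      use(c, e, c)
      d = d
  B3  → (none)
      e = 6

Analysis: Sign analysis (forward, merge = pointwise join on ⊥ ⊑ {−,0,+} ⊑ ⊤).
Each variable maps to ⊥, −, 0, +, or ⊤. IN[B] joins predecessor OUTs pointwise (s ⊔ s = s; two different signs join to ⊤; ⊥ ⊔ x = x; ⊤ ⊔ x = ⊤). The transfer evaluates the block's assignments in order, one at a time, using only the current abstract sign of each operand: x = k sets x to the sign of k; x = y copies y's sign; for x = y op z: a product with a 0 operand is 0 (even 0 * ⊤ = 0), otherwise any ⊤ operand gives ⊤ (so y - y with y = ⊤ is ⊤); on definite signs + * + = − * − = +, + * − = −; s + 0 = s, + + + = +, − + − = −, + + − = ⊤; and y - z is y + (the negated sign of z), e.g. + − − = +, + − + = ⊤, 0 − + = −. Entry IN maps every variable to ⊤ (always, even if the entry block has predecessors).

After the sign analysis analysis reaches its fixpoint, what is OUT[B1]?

Answer: {a: ⊤, b: ⊤, c: ⊤, d: ⊤, e: 0, f: ⊤}

Derivation:
Fixpoint table:
  B0:   IN=(all ⊤)   OUT=(all ⊤)
  B1:   IN=(all ⊤)   OUT={e:0; rest ⊤}
  B2:   IN={e:0; rest ⊤}   OUT={e:0; rest ⊤}
  B3:   IN=(all ⊤)   OUT={e:+; rest ⊤}

Merge at B1: IN[B1] = OUT[B0] = {a: ⊤, b: ⊤, c: ⊤, d: ⊤, e: ⊤, f: ⊤}
Applying B1's transfer function to that IN value gives OUT[B1] (row B1 above).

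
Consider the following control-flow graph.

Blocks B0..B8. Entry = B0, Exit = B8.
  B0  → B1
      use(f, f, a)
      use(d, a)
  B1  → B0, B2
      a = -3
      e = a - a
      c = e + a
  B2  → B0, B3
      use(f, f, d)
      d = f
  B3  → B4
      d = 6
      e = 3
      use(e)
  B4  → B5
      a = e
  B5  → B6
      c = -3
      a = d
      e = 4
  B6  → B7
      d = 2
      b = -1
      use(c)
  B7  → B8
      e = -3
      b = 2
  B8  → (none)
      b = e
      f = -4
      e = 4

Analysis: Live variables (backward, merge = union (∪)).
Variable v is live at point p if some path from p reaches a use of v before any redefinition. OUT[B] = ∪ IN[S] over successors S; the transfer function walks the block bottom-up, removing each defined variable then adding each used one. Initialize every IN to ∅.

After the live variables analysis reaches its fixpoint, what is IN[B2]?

Fixpoint table:
  B0: | IN={a, d, f} | OUT={d, f}
  B1: | IN={d, f} | OUT={a, d, f}
  B2: | IN={a, d, f} | OUT={a, d, f}
  B3: | IN={} | OUT={d, e}
  B4: | IN={d, e} | OUT={d}
  B5: | IN={d} | OUT={c}
  B6: | IN={c} | OUT={}
  B7: | IN={} | OUT={e}
  B8: | IN={e} | OUT={}

Merge at B2: OUT[B2] = IN[B0] ⊔ IN[B3] = {a, d, f}
Applying B2's transfer function to that OUT value gives IN[B2] (row B2 above).

Answer: {a, d, f}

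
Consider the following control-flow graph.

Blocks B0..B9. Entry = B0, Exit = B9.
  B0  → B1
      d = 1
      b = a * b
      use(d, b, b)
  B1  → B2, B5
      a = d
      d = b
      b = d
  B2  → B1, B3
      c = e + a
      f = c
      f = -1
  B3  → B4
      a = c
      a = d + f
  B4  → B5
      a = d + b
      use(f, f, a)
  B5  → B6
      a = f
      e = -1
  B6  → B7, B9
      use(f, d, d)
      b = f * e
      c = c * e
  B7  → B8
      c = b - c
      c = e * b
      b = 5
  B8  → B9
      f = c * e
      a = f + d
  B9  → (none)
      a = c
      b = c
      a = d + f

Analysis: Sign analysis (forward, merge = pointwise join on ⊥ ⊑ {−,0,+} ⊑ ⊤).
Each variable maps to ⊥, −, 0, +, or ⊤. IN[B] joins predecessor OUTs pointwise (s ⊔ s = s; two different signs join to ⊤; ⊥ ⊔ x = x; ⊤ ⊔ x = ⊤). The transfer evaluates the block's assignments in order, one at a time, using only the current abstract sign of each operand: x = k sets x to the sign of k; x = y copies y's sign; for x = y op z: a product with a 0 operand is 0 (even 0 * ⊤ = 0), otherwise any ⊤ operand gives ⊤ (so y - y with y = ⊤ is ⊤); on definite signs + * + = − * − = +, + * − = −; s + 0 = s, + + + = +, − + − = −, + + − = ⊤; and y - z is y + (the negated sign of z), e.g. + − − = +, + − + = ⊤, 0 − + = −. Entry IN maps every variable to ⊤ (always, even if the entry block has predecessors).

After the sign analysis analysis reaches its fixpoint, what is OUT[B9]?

Answer: {a: ⊤, b: ⊤, c: ⊤, d: ⊤, e: -, f: ⊤}

Trace:
Per-block solution:
  B0:  IN=(all ⊤)  OUT={d:+; rest ⊤}
  B1:  IN=(all ⊤)  OUT=(all ⊤)
  B2:  IN=(all ⊤)  OUT={f:-; rest ⊤}
  B3:  IN={f:-; rest ⊤}  OUT={f:-; rest ⊤}
  B4:  IN={f:-; rest ⊤}  OUT={f:-; rest ⊤}
  B5:  IN=(all ⊤)  OUT={e:-; rest ⊤}
  B6:  IN={e:-; rest ⊤}  OUT={e:-; rest ⊤}
  B7:  IN={e:-; rest ⊤}  OUT={b:+, e:-; rest ⊤}
  B8:  IN={b:+, e:-; rest ⊤}  OUT={b:+, e:-; rest ⊤}
  B9:  IN={e:-; rest ⊤}  OUT={e:-; rest ⊤}

Merge at B9: IN[B9] = OUT[B6] ⊔ OUT[B8] = {a: ⊤, b: ⊤, c: ⊤, d: ⊤, e: -, f: ⊤}
Applying B9's transfer function to that IN value gives OUT[B9] (row B9 above).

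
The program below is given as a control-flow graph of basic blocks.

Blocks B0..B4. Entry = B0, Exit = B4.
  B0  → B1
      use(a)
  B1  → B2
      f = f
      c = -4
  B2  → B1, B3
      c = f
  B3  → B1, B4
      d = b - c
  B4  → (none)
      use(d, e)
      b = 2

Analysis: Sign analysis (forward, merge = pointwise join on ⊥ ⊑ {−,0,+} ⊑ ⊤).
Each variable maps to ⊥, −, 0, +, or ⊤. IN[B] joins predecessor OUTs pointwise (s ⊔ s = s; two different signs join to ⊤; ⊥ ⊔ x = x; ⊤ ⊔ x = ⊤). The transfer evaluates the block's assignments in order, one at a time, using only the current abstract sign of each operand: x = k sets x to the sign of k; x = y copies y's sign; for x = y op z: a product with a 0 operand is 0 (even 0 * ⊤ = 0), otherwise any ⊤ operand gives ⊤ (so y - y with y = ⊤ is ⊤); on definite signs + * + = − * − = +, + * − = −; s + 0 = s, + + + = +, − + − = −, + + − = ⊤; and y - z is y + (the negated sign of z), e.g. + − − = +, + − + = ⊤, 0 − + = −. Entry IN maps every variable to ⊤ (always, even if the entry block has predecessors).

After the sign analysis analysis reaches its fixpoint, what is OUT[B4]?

Fixpoint table:
  B0: | IN=(all ⊤) | OUT=(all ⊤)
  B1: | IN=(all ⊤) | OUT={c:-; rest ⊤}
  B2: | IN={c:-; rest ⊤} | OUT=(all ⊤)
  B3: | IN=(all ⊤) | OUT=(all ⊤)
  B4: | IN=(all ⊤) | OUT={b:+; rest ⊤}

Merge at B4: IN[B4] = OUT[B3] = {a: ⊤, b: ⊤, c: ⊤, d: ⊤, e: ⊤, f: ⊤}
Applying B4's transfer function to that IN value gives OUT[B4] (row B4 above).

Answer: {a: ⊤, b: +, c: ⊤, d: ⊤, e: ⊤, f: ⊤}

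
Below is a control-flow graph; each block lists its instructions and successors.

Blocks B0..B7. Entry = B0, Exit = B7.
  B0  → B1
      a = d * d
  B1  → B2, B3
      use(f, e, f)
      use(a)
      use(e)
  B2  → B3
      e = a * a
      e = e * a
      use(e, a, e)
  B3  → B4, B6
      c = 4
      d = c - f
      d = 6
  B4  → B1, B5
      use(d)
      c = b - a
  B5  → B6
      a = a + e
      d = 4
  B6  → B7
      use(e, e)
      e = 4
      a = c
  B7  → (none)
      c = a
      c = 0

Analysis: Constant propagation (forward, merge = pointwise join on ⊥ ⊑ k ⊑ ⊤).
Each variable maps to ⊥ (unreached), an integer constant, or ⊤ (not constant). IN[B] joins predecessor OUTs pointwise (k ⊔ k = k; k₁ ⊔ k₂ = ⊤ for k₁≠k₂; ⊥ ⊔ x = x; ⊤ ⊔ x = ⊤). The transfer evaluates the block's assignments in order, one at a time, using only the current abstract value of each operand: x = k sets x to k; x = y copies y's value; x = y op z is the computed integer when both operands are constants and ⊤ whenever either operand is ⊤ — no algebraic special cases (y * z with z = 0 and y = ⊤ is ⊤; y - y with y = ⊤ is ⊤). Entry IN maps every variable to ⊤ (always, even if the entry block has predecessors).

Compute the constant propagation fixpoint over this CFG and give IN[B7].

Answer: {a: ⊤, b: ⊤, c: ⊤, d: ⊤, e: 4, f: ⊤}

Trace:
Fixpoint table:
  B0: | IN=(all ⊤) | OUT=(all ⊤)
  B1: | IN=(all ⊤) | OUT=(all ⊤)
  B2: | IN=(all ⊤) | OUT=(all ⊤)
  B3: | IN=(all ⊤) | OUT={c:4, d:6; rest ⊤}
  B4: | IN={c:4, d:6; rest ⊤} | OUT={d:6; rest ⊤}
  B5: | IN={d:6; rest ⊤} | OUT={d:4; rest ⊤}
  B6: | IN=(all ⊤) | OUT={e:4; rest ⊤}
  B7: | IN={e:4; rest ⊤} | OUT={c:0, e:4; rest ⊤}

Merge at B7: IN[B7] = OUT[B6] = {a: ⊤, b: ⊤, c: ⊤, d: ⊤, e: 4, f: ⊤}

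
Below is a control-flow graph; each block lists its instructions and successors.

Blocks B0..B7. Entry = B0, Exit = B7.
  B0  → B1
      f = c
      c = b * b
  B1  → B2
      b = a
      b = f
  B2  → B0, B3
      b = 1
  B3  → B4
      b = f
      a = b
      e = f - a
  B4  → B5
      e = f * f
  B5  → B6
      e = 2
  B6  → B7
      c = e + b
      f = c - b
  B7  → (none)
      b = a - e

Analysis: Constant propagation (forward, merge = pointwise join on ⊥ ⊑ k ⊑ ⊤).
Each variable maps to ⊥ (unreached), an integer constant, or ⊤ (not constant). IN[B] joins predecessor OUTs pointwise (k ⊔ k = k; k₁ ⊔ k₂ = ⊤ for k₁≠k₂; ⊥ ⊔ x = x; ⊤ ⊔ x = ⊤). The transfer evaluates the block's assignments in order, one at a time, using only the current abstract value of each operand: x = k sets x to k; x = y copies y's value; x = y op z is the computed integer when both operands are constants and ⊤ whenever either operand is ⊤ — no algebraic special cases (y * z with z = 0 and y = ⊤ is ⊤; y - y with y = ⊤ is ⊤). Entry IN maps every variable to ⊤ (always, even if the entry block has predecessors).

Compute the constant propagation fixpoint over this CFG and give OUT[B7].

Per-block solution:
  B0:   IN=(all ⊤)   OUT=(all ⊤)
  B1:   IN=(all ⊤)   OUT=(all ⊤)
  B2:   IN=(all ⊤)   OUT={b:1; rest ⊤}
  B3:   IN={b:1; rest ⊤}   OUT=(all ⊤)
  B4:   IN=(all ⊤)   OUT=(all ⊤)
  B5:   IN=(all ⊤)   OUT={e:2; rest ⊤}
  B6:   IN={e:2; rest ⊤}   OUT={e:2; rest ⊤}
  B7:   IN={e:2; rest ⊤}   OUT={e:2; rest ⊤}

Merge at B7: IN[B7] = OUT[B6] = {a: ⊤, b: ⊤, c: ⊤, d: ⊤, e: 2, f: ⊤}
Applying B7's transfer function to that IN value gives OUT[B7] (row B7 above).

Answer: {a: ⊤, b: ⊤, c: ⊤, d: ⊤, e: 2, f: ⊤}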